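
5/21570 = 1/4314  =  0.00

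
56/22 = 2 + 6/11= 2.55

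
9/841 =9/841 =0.01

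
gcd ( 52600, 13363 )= 1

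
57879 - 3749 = 54130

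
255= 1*255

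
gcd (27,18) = 9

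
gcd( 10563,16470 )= 3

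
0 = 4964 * 0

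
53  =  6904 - 6851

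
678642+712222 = 1390864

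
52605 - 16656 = 35949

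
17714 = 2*8857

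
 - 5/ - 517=5/517 = 0.01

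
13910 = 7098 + 6812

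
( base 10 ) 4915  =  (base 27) 6k1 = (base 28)67F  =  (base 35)40f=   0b1001100110011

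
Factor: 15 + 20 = 5^1*7^1=35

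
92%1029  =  92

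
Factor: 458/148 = 2^(- 1)*37^( - 1 )*229^1=229/74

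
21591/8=21591/8 = 2698.88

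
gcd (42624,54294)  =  6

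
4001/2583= 1+1418/2583 = 1.55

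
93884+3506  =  97390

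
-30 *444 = - 13320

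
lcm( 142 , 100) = 7100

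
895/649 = 895/649 = 1.38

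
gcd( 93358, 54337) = 1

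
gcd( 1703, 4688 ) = 1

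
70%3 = 1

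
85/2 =85/2 = 42.50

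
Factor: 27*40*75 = 81000 = 2^3*3^4*5^3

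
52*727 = 37804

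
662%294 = 74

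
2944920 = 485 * 6072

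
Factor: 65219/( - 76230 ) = -2^( - 1)*3^( - 2)*5^ (  -  1)*7^1*11^1= - 77/90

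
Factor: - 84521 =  - 84521^1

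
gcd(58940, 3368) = 1684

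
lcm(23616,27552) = 165312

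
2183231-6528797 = -4345566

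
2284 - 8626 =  - 6342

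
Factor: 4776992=2^5*11^1*41^1*331^1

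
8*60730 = 485840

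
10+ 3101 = 3111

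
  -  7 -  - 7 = 0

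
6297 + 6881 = 13178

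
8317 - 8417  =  -100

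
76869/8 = 76869/8 = 9608.62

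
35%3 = 2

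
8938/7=1276+6/7 = 1276.86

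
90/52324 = 45/26162= 0.00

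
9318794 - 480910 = 8837884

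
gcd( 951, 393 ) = 3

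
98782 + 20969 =119751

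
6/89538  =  1/14923= 0.00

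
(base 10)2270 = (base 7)6422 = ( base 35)1TU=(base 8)4336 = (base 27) 332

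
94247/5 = 94247/5=18849.40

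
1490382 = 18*82799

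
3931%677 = 546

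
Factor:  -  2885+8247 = 5362=2^1*7^1*383^1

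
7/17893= 7/17893 =0.00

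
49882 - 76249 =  - 26367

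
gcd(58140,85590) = 90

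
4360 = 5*872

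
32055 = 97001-64946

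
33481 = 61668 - 28187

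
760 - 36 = 724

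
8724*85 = 741540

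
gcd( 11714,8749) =1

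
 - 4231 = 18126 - 22357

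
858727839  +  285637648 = 1144365487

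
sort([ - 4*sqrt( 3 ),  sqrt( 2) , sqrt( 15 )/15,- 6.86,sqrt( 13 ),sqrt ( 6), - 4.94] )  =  [ - 4*sqrt( 3), - 6.86,-4.94,sqrt(15 )/15,sqrt( 2 ),sqrt(6 ),sqrt( 13 ) ] 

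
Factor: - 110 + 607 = 497 = 7^1*71^1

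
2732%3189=2732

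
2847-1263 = 1584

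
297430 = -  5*( - 59486)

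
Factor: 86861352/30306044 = 2^1*3^1* 29^( - 1)*137^(-1)*307^1*1907^(  -  1 ) *11789^1 = 21715338/7576511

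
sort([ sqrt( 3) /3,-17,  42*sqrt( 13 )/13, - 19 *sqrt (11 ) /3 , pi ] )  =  [ - 19*sqrt( 11 )/3, - 17 , sqrt( 3 ) /3 , pi , 42*sqrt(13 ) /13]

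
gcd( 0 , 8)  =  8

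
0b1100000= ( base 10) 96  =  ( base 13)75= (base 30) 36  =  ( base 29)39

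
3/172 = 3/172=0.02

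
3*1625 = 4875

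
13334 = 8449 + 4885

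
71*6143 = 436153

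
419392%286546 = 132846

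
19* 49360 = 937840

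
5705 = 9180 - 3475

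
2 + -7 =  - 5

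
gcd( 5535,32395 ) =5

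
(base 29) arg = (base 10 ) 9209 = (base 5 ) 243314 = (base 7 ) 35564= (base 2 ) 10001111111001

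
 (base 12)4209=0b1110000101001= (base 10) 7209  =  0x1c29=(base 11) 5464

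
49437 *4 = 197748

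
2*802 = 1604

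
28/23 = 28/23 = 1.22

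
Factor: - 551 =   -  19^1*29^1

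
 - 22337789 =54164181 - 76501970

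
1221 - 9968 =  - 8747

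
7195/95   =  75+14/19 = 75.74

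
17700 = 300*59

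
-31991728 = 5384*( - 5942)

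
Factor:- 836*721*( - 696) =2^5*3^1*7^1*11^1 * 19^1*29^1*103^1 =419518176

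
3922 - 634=3288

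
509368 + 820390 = 1329758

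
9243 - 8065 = 1178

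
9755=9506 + 249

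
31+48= 79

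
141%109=32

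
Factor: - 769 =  - 769^1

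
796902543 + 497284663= 1294187206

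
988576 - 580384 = 408192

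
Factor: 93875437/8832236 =2^( - 2) * 7^( - 1 )*315437^( - 1 )*93875437^1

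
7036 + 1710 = 8746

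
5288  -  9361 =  - 4073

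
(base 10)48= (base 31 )1H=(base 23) 22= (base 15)33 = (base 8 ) 60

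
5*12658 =63290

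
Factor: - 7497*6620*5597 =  - 2^2  *3^2*5^1*7^2*17^1*29^1*193^1*331^1 = - 277779893580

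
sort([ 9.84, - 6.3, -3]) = [ - 6.3, - 3,9.84 ] 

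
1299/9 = 433/3 = 144.33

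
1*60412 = 60412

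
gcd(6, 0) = 6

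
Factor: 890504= 2^3*157^1 * 709^1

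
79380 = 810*98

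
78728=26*3028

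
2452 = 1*2452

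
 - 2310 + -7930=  -10240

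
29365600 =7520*3905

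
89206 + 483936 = 573142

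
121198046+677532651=798730697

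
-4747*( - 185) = 878195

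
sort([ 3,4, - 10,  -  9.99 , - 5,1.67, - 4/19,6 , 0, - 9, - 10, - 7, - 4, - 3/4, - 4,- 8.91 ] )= [ - 10, - 10, - 9.99, - 9, -8.91,- 7, - 5,  -  4, - 4, - 3/4, - 4/19,0, 1.67,3,4,6 ] 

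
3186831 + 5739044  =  8925875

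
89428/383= 89428/383=233.49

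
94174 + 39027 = 133201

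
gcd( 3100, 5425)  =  775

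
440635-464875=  - 24240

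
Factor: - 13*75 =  - 975 = - 3^1 * 5^2 *13^1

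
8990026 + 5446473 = 14436499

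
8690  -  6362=2328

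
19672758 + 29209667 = 48882425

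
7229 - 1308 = 5921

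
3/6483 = 1/2161  =  0.00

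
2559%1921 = 638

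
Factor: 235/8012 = 2^( - 2 )*5^1*47^1*2003^( - 1)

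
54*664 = 35856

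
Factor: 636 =2^2*3^1 * 53^1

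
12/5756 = 3/1439 = 0.00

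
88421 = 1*88421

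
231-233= - 2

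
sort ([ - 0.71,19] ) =[ - 0.71,19] 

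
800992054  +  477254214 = 1278246268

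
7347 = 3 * 2449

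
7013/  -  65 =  - 7013/65 = -107.89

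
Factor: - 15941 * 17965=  - 5^1* 19^1*839^1*3593^1= - 286380065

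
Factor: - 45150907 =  - 45150907^1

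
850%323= 204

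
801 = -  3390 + 4191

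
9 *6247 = 56223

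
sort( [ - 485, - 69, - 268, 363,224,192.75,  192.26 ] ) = [ - 485 , - 268,  -  69,192.26,192.75,224, 363]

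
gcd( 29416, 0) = 29416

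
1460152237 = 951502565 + 508649672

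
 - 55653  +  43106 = -12547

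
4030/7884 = 2015/3942 = 0.51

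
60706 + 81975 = 142681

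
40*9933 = 397320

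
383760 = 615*624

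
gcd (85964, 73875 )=1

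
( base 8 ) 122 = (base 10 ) 82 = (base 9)101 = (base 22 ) 3G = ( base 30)2M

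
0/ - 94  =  0/1= - 0.00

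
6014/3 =6014/3 = 2004.67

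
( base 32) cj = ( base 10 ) 403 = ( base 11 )337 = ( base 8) 623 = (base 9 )487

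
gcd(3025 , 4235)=605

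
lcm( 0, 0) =0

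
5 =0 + 5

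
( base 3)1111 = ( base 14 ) 2c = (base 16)28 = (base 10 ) 40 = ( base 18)24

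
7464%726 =204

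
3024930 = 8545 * 354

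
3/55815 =1/18605 = 0.00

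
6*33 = 198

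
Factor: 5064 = 2^3*3^1*211^1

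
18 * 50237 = 904266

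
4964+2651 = 7615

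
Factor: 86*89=2^1*43^1*89^1 = 7654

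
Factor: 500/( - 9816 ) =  - 125/2454 = - 2^( - 1)*3^( - 1 ) * 5^3 *409^( -1 ) 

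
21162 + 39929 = 61091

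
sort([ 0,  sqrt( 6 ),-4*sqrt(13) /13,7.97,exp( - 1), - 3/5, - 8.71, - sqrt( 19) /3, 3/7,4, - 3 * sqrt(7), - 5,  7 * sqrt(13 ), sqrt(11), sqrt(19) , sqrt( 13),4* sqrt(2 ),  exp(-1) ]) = [ - 8.71, - 3*sqrt( 7), - 5, - sqrt( 19 )/3,  -  4 * sqrt(13)/13, - 3/5,0,  exp( - 1),exp( - 1), 3/7,  sqrt(6), sqrt(11),sqrt( 13),4,sqrt( 19 ),  4*sqrt(2 ),7.97,7*sqrt( 13)] 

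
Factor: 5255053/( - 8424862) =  - 2^( - 1 )*4212431^(-1) * 5255053^1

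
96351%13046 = 5029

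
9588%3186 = 30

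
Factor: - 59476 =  - 2^2*14869^1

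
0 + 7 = 7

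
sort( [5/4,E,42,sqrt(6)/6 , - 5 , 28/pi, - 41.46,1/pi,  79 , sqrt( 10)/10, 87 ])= [ - 41.46, - 5,sqrt(10)/10,1/pi,sqrt( 6 ) /6, 5/4 , E , 28/pi,42, 79, 87] 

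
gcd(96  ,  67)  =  1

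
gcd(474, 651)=3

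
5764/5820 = 1441/1455 = 0.99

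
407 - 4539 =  - 4132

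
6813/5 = 6813/5 = 1362.60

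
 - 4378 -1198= - 5576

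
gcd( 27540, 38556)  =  5508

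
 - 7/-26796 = 1/3828 =0.00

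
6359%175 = 59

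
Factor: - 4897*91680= -448956960 = - 2^5 * 3^1*5^1*59^1*83^1 * 191^1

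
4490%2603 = 1887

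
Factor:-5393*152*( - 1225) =1004176600 = 2^3*5^2*7^2*19^1*5393^1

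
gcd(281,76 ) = 1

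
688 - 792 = -104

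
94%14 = 10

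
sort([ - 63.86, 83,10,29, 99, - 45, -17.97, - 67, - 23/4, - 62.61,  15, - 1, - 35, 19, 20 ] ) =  [ - 67, - 63.86 , - 62.61, -45, - 35, - 17.97,-23/4, - 1, 10,15,19,20  ,  29, 83,  99]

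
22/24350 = 11/12175 = 0.00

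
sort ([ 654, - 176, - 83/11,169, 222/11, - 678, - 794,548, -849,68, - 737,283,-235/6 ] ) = [ - 849, - 794,  -  737,-678 , - 176, - 235/6, - 83/11,222/11,68,169, 283, 548, 654 ] 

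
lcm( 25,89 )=2225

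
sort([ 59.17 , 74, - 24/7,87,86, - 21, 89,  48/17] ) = [ - 21,-24/7,48/17, 59.17 , 74,86,87,89 ]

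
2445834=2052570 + 393264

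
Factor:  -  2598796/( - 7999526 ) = 1299398/3999763 = 2^1*67^1*9697^1*3999763^(  -  1 ) 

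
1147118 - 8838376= -7691258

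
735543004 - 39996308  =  695546696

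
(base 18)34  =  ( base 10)58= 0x3A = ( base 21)2g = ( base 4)322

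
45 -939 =-894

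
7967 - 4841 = 3126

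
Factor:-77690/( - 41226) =3^( - 1 )*5^1*  17^1*457^1 * 6871^ (-1)  =  38845/20613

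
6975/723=9+156/241 = 9.65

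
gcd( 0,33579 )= 33579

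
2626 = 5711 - 3085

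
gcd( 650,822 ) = 2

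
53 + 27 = 80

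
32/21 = 1 +11/21 = 1.52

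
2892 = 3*964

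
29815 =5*5963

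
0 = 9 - 9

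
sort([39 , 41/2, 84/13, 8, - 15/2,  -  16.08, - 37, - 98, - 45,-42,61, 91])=[ - 98, - 45, - 42,-37,-16.08, - 15/2, 84/13 , 8, 41/2 , 39,61, 91]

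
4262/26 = 163 + 12/13= 163.92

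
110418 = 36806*3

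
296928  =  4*74232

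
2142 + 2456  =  4598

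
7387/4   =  7387/4  =  1846.75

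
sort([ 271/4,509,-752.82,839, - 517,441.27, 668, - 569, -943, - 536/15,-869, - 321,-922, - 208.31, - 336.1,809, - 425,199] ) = [ - 943, - 922, -869 , - 752.82, - 569 , - 517 , - 425, - 336.1, - 321,- 208.31, - 536/15, 271/4,199,441.27,509,668, 809,  839 ] 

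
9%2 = 1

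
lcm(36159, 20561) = 1048611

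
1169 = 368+801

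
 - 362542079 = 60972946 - 423515025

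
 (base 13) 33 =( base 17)28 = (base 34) 18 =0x2A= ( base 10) 42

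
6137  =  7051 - 914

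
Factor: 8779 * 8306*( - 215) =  - 2^1 * 5^1* 43^1*4153^1 * 8779^1= - 15677450410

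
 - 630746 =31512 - 662258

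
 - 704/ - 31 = 704/31 = 22.71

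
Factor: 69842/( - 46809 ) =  -2^1*3^( - 2 )*7^( - 1)*47^1 = -  94/63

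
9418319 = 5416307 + 4002012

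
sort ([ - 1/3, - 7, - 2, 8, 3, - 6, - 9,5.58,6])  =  [- 9, - 7, - 6, - 2, - 1/3, 3, 5.58,6, 8] 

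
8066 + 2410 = 10476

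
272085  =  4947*55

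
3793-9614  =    -  5821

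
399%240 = 159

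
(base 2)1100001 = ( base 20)4h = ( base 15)67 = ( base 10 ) 97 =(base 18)57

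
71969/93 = 773 + 80/93 = 773.86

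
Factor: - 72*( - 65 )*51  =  2^3*3^3 * 5^1*13^1*17^1 = 238680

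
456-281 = 175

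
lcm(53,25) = 1325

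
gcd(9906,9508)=2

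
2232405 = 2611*855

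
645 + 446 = 1091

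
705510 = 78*9045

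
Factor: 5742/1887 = 2^1*3^1*11^1*17^( -1)*29^1*37^( - 1 ) = 1914/629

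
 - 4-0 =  - 4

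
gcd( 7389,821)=821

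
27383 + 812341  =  839724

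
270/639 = 30/71 = 0.42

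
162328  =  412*394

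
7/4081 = 1/583 = 0.00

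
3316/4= 829 = 829.00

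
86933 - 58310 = 28623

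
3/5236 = 3/5236 =0.00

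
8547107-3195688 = 5351419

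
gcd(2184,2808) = 312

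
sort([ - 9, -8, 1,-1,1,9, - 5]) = [ - 9, - 8, - 5,-1, 1,  1, 9]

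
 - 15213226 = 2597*( - 5858) 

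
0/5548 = 0=0.00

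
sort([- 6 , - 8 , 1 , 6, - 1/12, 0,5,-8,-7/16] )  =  [ -8, -8,-6,  -  7/16,  -  1/12,0 , 1,5,6] 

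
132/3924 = 11/327 = 0.03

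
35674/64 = 17837/32 = 557.41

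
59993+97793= 157786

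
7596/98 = 77 +25/49 = 77.51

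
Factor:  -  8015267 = - 13^1*31^1* 19889^1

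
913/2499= 913/2499 = 0.37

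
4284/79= 4284/79= 54.23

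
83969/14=5997 + 11/14 = 5997.79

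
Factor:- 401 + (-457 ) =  - 2^1 * 3^1*11^1*13^1 = - 858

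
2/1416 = 1/708= 0.00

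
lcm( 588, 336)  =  2352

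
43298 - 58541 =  - 15243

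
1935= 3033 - 1098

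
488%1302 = 488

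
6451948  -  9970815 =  -3518867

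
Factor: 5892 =2^2*3^1 *491^1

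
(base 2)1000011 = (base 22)31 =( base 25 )2h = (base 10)67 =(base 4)1003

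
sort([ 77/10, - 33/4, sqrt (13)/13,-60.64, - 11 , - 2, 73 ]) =[ - 60.64,  -  11,-33/4, - 2, sqrt( 13 )/13,77/10 , 73]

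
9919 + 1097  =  11016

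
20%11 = 9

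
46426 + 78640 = 125066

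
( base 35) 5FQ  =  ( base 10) 6676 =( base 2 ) 1101000010100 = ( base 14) 260C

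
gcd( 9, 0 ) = 9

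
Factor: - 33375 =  - 3^1*5^3*89^1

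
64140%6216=1980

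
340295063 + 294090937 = 634386000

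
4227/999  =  4 + 77/333 = 4.23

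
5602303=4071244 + 1531059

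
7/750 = 7/750 = 0.01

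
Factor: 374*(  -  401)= - 149974=- 2^1*11^1*17^1*401^1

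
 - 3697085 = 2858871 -6555956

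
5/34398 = 5/34398 = 0.00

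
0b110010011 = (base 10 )403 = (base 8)623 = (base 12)297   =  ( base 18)147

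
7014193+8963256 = 15977449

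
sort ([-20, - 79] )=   [ - 79,-20]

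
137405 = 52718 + 84687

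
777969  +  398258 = 1176227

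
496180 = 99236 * 5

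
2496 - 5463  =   - 2967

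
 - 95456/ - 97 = 984  +  8/97 = 984.08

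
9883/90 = 109+73/90= 109.81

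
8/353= 8/353 = 0.02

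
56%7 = 0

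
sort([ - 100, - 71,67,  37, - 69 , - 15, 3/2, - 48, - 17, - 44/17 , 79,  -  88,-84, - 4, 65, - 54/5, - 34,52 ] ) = [ - 100, - 88, - 84, - 71, - 69, - 48, - 34, - 17,-15, - 54/5, - 4, - 44/17,3/2 , 37, 52, 65,  67,79] 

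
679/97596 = 679/97596 =0.01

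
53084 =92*577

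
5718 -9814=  - 4096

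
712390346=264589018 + 447801328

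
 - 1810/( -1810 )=1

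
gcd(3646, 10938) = 3646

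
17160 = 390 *44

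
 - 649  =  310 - 959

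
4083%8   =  3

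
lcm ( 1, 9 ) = 9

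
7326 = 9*814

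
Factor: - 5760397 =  - 1063^1*5419^1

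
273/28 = 9 + 3/4 = 9.75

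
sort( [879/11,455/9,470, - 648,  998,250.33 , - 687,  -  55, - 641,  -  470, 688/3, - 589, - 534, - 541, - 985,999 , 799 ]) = [  -  985, -687,  -  648,-641,- 589,  -  541,-534, - 470, - 55, 455/9,879/11,688/3, 250.33,  470,  799,998,999 ] 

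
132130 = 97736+34394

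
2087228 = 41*50908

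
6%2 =0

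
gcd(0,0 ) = 0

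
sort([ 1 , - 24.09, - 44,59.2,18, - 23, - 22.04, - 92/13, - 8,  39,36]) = [- 44, - 24.09, - 23, - 22.04, - 8, - 92/13, 1,18,36,  39, 59.2]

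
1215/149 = 8+23/149=   8.15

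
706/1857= 706/1857 = 0.38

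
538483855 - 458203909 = 80279946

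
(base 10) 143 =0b10001111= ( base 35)43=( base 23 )65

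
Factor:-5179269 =  -  3^1*523^1  *3301^1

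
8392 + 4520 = 12912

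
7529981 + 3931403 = 11461384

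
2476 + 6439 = 8915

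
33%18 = 15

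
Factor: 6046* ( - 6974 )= - 2^2*11^1*317^1 * 3023^1 = - 42164804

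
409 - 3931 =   -  3522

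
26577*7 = 186039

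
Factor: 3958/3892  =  2^( - 1)*7^(-1 )*139^( -1) * 1979^1= 1979/1946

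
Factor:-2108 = -2^2*17^1*31^1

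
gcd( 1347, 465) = 3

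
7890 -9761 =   -  1871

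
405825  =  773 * 525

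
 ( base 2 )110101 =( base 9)58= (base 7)104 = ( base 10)53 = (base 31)1m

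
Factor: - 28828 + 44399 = 23^1 * 677^1  =  15571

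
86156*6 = 516936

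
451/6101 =451/6101 = 0.07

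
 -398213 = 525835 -924048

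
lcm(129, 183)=7869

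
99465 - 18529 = 80936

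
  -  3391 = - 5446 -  - 2055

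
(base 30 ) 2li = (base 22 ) 516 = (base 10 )2448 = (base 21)5BC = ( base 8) 4620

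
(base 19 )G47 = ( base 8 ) 13343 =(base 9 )8030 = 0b1011011100011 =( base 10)5859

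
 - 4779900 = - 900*5311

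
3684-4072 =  - 388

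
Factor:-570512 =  - 2^4*181^1*197^1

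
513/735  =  171/245 = 0.70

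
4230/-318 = - 14  +  37/53 = -13.30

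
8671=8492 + 179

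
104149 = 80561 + 23588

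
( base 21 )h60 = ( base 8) 16707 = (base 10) 7623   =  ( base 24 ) d5f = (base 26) B75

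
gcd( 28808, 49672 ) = 8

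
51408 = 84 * 612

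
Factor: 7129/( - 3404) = - 2^( - 2) * 23^( - 1)*37^(-1)*7129^1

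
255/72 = 85/24= 3.54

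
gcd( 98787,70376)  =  1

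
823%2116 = 823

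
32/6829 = 32/6829= 0.00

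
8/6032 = 1/754 = 0.00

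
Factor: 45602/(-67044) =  - 151/222 = - 2^ ( - 1 )*3^( - 1)*37^ (-1 )*151^1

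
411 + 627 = 1038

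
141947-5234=136713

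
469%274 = 195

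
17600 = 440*40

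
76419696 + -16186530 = 60233166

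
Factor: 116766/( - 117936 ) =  - 499/504 = -2^( - 3)*3^( - 2) * 7^ ( - 1)*499^1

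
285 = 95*3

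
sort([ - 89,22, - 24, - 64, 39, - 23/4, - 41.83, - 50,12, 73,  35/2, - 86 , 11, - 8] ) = [ - 89, - 86, - 64, - 50, - 41.83, - 24, - 8, -23/4,11, 12,35/2, 22, 39,  73]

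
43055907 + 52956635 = 96012542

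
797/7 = 797/7 = 113.86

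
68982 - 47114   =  21868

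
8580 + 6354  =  14934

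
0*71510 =0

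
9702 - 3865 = 5837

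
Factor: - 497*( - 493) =7^1*17^1*29^1*71^1 = 245021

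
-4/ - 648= 1/162=0.01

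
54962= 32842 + 22120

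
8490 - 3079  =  5411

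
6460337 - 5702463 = 757874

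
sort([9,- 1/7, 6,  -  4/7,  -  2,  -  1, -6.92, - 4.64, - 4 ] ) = [ - 6.92, - 4.64,-4, - 2, - 1, - 4/7, - 1/7, 6, 9 ]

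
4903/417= 11 + 316/417=11.76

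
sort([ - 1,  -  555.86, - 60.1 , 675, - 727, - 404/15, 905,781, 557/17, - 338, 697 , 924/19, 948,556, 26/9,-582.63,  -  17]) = [ - 727,  -  582.63, - 555.86,  -  338, - 60.1, - 404/15,-17,  -  1, 26/9,557/17, 924/19, 556 , 675,697, 781,905,948 ] 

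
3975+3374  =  7349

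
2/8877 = 2/8877 = 0.00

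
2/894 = 1/447 = 0.00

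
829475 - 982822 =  - 153347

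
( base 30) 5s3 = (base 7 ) 21402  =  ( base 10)5343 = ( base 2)1010011011111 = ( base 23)a27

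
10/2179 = 10/2179 = 0.00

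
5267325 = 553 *9525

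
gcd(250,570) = 10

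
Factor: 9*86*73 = 2^1 * 3^2*43^1*73^1 = 56502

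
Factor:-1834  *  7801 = -2^1*7^1*29^1*131^1*269^1  =  -14307034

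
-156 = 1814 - 1970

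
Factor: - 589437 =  - 3^4 * 19^1* 383^1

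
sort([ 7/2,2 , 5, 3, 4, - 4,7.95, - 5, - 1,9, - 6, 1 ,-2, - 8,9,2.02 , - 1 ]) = [ - 8, - 6, - 5, - 4, -2, - 1, - 1,1,2,2.02,3,7/2,4,5, 7.95,9,9] 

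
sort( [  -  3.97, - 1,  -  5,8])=[ - 5, -3.97,-1,  8] 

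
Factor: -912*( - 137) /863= 2^4*3^1*19^1*137^1*863^(- 1) =124944/863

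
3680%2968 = 712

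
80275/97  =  80275/97= 827.58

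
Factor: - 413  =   - 7^1*59^1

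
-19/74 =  - 19/74 = - 0.26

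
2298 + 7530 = 9828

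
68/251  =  68/251 = 0.27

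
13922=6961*2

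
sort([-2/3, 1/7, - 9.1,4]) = [-9.1, - 2/3,1/7,4 ]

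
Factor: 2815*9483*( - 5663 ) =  - 3^1* 5^1 *7^1 * 29^1*109^1*563^1*809^1 = -151171774635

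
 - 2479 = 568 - 3047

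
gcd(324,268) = 4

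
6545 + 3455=10000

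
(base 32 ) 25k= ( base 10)2228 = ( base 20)5B8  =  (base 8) 4264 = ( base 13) 1025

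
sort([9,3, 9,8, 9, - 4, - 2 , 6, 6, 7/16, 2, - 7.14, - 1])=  [ -7.14,-4, - 2,  -  1,7/16,2, 3,6,6, 8,9,9,9] 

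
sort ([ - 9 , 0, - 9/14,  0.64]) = [ - 9, - 9/14, 0, 0.64] 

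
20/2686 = 10/1343 = 0.01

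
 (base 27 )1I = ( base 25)1K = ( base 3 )1200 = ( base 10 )45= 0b101101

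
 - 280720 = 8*( -35090) 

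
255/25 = 10+1/5 =10.20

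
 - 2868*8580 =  - 24607440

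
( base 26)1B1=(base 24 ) 1g3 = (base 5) 12323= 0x3c3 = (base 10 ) 963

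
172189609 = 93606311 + 78583298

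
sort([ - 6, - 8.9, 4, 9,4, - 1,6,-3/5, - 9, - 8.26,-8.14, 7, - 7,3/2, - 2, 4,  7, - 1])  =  [ - 9, - 8.9, - 8.26, - 8.14, - 7, - 6, - 2, - 1, - 1, - 3/5, 3/2,4, 4, 4, 6, 7, 7, 9]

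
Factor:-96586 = -2^1*7^1* 6899^1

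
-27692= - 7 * 3956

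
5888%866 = 692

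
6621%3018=585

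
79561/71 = 79561/71  =  1120.58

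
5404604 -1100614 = 4303990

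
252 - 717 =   -  465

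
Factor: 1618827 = 3^1*7^1*157^1*491^1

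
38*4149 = 157662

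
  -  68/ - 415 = 68/415 = 0.16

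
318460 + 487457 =805917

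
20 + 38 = 58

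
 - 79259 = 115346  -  194605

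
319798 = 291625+28173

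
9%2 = 1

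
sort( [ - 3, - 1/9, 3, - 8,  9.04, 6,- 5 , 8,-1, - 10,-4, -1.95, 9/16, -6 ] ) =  [ - 10,-8, - 6, - 5,-4, - 3,-1.95, - 1,-1/9, 9/16,3, 6,  8, 9.04 ] 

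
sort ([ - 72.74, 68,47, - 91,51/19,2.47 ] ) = [  -  91 , - 72.74, 2.47, 51/19,  47, 68]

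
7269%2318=315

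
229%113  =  3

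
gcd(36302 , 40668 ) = 2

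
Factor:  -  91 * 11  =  -7^1*11^1*13^1 =- 1001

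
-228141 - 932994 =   -  1161135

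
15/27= 5/9  =  0.56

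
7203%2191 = 630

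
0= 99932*0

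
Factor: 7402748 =2^2*1850687^1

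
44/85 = 44/85 = 0.52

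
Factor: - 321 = -3^1 * 107^1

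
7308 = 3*2436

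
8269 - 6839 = 1430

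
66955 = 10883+56072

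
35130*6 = 210780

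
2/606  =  1/303=0.00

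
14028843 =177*79259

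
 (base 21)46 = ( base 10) 90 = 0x5A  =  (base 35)2k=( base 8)132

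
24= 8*3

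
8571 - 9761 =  - 1190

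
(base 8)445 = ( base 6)1205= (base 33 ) 8t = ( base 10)293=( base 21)dk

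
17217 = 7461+9756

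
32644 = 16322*2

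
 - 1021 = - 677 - 344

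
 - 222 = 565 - 787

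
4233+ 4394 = 8627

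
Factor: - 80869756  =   - 2^2 * 11^1*43^1 * 42743^1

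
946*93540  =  88488840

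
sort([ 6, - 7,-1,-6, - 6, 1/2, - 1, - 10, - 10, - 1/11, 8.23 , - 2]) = [ - 10 , - 10, - 7, - 6, - 6, - 2, - 1, - 1, - 1/11, 1/2, 6 , 8.23]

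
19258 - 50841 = -31583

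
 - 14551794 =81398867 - 95950661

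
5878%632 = 190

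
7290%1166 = 294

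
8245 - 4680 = 3565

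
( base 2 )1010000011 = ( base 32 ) K3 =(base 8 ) 1203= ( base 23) 14m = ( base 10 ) 643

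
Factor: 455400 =2^3 *3^2*5^2*11^1*23^1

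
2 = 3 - 1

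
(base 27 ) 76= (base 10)195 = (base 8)303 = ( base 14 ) DD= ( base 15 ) d0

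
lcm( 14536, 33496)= 770408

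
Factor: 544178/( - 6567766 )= - 272089/3283883 =-181^( - 1 )*241^1*1129^1*18143^ ( - 1 ) 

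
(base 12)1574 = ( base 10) 2536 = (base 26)3je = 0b100111101000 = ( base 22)556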